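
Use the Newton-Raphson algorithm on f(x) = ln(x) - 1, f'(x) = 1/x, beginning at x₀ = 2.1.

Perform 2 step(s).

f(x) = ln(x) - 1
f'(x) = 1/x
x₀ = 2.1

Newton-Raphson formula: x_{n+1} = x_n - f(x_n)/f'(x_n)

Iteration 1:
  f(2.100000) = -0.258063
  f'(2.100000) = 0.476190
  x_1 = 2.100000 - (-0.258063)/0.476190 = 2.641932
Iteration 2:
  f(2.641932) = -0.028490
  f'(2.641932) = 0.378511
  x_2 = 2.641932 - (-0.028490)/0.378511 = 2.717199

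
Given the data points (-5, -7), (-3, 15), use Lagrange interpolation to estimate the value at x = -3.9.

Lagrange interpolation formula:
P(x) = Σ yᵢ × Lᵢ(x)
where Lᵢ(x) = Π_{j≠i} (x - xⱼ)/(xᵢ - xⱼ)

L_0(-3.9) = (-3.9 - (-3))/(-5 - (-3)) = 0.450000
L_1(-3.9) = (-3.9 - (-5))/(-3 - (-5)) = 0.550000

P(-3.9) = (-7)×L_0(-3.9) + 15×L_1(-3.9)
P(-3.9) = 5.100000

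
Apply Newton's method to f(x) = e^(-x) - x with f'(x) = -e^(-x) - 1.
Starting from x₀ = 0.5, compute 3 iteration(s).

f(x) = e^(-x) - x
f'(x) = -e^(-x) - 1
x₀ = 0.5

Newton-Raphson formula: x_{n+1} = x_n - f(x_n)/f'(x_n)

Iteration 1:
  f(0.500000) = 0.106531
  f'(0.500000) = -1.606531
  x_1 = 0.500000 - 0.106531/(-1.606531) = 0.566311
Iteration 2:
  f(0.566311) = 0.001305
  f'(0.566311) = -1.567616
  x_2 = 0.566311 - 0.001305/(-1.567616) = 0.567143
Iteration 3:
  f(0.567143) = 0.000000
  f'(0.567143) = -1.567143
  x_3 = 0.567143 - 0.000000/(-1.567143) = 0.567143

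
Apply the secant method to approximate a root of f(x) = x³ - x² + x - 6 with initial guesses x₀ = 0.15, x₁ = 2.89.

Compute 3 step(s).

f(x) = x³ - x² + x - 6
x₀ = 0.15, x₁ = 2.89

Secant formula: x_{n+1} = x_n - f(x_n)(x_n - x_{n-1})/(f(x_n) - f(x_{n-1}))

Iteration 1:
  f(0.150000) = -5.869125
  f(2.890000) = 12.675469
  x_2 = 2.890000 - 12.675469×(2.890000 - 0.150000)/(12.675469 - (-5.869125))
       = 1.017175
Iteration 2:
  f(2.890000) = 12.675469
  f(1.017175) = -4.965056
  x_3 = 1.017175 - (-4.965056)×(1.017175 - 2.890000)/(-4.965056 - 12.675469)
       = 1.544295
Iteration 3:
  f(1.017175) = -4.965056
  f(1.544295) = -3.157644
  x_4 = 1.544295 - (-3.157644)×(1.544295 - 1.017175)/(-3.157644 - (-4.965056))
       = 2.465202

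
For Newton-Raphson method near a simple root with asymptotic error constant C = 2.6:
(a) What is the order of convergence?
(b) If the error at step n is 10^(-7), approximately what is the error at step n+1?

(a) Newton-Raphson has quadratic (order 2) convergence near simple roots.
    This means |e_{n+1}| ≈ C|e_n|².

(b) With |e_n| = 10^(-7) and C = 2.6:
    |e_{n+1}| ≈ 2.6 × (10^(-7))² = 2.6 × 10^(-14)

(a) 2 (quadratic); (b) |e_{n+1}| ≈ 2.600e-14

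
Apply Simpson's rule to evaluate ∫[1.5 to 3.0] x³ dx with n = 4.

f(x) = x³
a = 1.5, b = 3.0, n = 4
h = (b - a)/n = 0.375000

Simpson's rule: (h/3)[f(x₀) + 4f(x₁) + 2f(x₂) + ... + f(xₙ)]

x_0 = 1.5000, f(x_0) = 3.375000, coefficient = 1
x_1 = 1.8750, f(x_1) = 6.591797, coefficient = 4
x_2 = 2.2500, f(x_2) = 11.390625, coefficient = 2
x_3 = 2.6250, f(x_3) = 18.087891, coefficient = 4
x_4 = 3.0000, f(x_4) = 27.000000, coefficient = 1

I ≈ (0.375000/3) × 151.875000 = 18.984375
Exact value: 18.984375
Error: 0.000000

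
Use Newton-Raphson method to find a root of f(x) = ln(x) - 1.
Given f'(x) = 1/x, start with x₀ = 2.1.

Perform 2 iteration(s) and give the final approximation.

f(x) = ln(x) - 1
f'(x) = 1/x
x₀ = 2.1

Newton-Raphson formula: x_{n+1} = x_n - f(x_n)/f'(x_n)

Iteration 1:
  f(2.100000) = -0.258063
  f'(2.100000) = 0.476190
  x_1 = 2.100000 - (-0.258063)/0.476190 = 2.641932
Iteration 2:
  f(2.641932) = -0.028490
  f'(2.641932) = 0.378511
  x_2 = 2.641932 - (-0.028490)/0.378511 = 2.717199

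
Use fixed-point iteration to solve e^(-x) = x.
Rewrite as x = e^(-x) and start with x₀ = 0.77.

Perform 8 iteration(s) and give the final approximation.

Equation: e^(-x) = x
Fixed-point form: x = e^(-x)
x₀ = 0.77

x_1 = g(0.770000) = 0.463013
x_2 = g(0.463013) = 0.629384
x_3 = g(0.629384) = 0.532920
x_4 = g(0.532920) = 0.586889
x_5 = g(0.586889) = 0.556055
x_6 = g(0.556055) = 0.573467
x_7 = g(0.573467) = 0.563568
x_8 = g(0.563568) = 0.569175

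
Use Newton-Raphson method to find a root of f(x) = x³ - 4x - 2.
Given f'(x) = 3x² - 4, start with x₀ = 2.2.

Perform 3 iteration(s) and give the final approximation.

f(x) = x³ - 4x - 2
f'(x) = 3x² - 4
x₀ = 2.2

Newton-Raphson formula: x_{n+1} = x_n - f(x_n)/f'(x_n)

Iteration 1:
  f(2.200000) = -0.152000
  f'(2.200000) = 10.520000
  x_1 = 2.200000 - (-0.152000)/10.520000 = 2.214449
Iteration 2:
  f(2.214449) = 0.001381
  f'(2.214449) = 10.711349
  x_2 = 2.214449 - 0.001381/10.711349 = 2.214320
Iteration 3:
  f(2.214320) = 0.000000
  f'(2.214320) = 10.709636
  x_3 = 2.214320 - 0.000000/10.709636 = 2.214320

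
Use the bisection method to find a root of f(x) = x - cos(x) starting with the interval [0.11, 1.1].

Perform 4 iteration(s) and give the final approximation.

f(x) = x - cos(x)
Initial interval: [0.11, 1.1]

Iteration 1:
  c_1 = (0.110000 + 1.100000)/2 = 0.605000
  f(c_1) = f(0.605000) = -0.217502
  f(a) × f(c) ≥ 0, new interval: [0.605000, 1.100000]
Iteration 2:
  c_2 = (0.605000 + 1.100000)/2 = 0.852500
  f(c_2) = f(0.852500) = 0.194397
  f(a) × f(c) < 0, new interval: [0.605000, 0.852500]
Iteration 3:
  c_3 = (0.605000 + 0.852500)/2 = 0.728750
  f(c_3) = f(0.728750) = -0.017257
  f(a) × f(c) ≥ 0, new interval: [0.728750, 0.852500]
Iteration 4:
  c_4 = (0.728750 + 0.852500)/2 = 0.790625
  f(c_4) = f(0.790625) = 0.087224
  f(a) × f(c) < 0, new interval: [0.728750, 0.790625]

After 4 iteration(s), the approximation is c_4 = 0.790625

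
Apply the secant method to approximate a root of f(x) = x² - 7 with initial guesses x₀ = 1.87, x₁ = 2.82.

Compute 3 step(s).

f(x) = x² - 7
x₀ = 1.87, x₁ = 2.82

Secant formula: x_{n+1} = x_n - f(x_n)(x_n - x_{n-1})/(f(x_n) - f(x_{n-1}))

Iteration 1:
  f(1.870000) = -3.503100
  f(2.820000) = 0.952400
  x_2 = 2.820000 - 0.952400×(2.820000 - 1.870000)/(0.952400 - (-3.503100))
       = 2.616930
Iteration 2:
  f(2.820000) = 0.952400
  f(2.616930) = -0.151679
  x_3 = 2.616930 - (-0.151679)×(2.616930 - 2.820000)/(-0.151679 - 0.952400)
       = 2.644828
Iteration 3:
  f(2.616930) = -0.151679
  f(2.644828) = -0.004887
  x_4 = 2.644828 - (-0.004887)×(2.644828 - 2.616930)/(-0.004887 - (-0.151679))
       = 2.645756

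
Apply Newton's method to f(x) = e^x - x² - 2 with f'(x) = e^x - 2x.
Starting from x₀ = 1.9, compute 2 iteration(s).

f(x) = e^x - x² - 2
f'(x) = e^x - 2x
x₀ = 1.9

Newton-Raphson formula: x_{n+1} = x_n - f(x_n)/f'(x_n)

Iteration 1:
  f(1.900000) = 1.075894
  f'(1.900000) = 2.885894
  x_1 = 1.900000 - 1.075894/2.885894 = 1.527189
Iteration 2:
  f(1.527189) = 0.272906
  f'(1.527189) = 1.550834
  x_2 = 1.527189 - 0.272906/1.550834 = 1.351215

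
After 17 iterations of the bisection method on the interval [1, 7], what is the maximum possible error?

Bisection error bound: |error| ≤ (b-a)/2^n
|error| ≤ (7 - 1)/2^17 = 6/2^17
|error| ≤ 0.0000457764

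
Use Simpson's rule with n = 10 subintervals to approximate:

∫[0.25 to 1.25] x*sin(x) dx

f(x) = x*sin(x)
a = 0.25, b = 1.25, n = 10
h = (b - a)/n = 0.100000

Simpson's rule: (h/3)[f(x₀) + 4f(x₁) + 2f(x₂) + ... + f(xₙ)]

x_0 = 0.2500, f(x_0) = 0.061851, coefficient = 1
x_1 = 0.3500, f(x_1) = 0.120014, coefficient = 4
x_2 = 0.4500, f(x_2) = 0.195734, coefficient = 2
x_3 = 0.5500, f(x_3) = 0.287478, coefficient = 4
x_4 = 0.6500, f(x_4) = 0.393371, coefficient = 2
x_5 = 0.7500, f(x_5) = 0.511229, coefficient = 4
x_6 = 0.8500, f(x_6) = 0.638588, coefficient = 2
x_7 = 0.9500, f(x_7) = 0.772745, coefficient = 4
x_8 = 1.0500, f(x_8) = 0.910794, coefficient = 2
x_9 = 1.1500, f(x_9) = 1.049679, coefficient = 4
x_10 = 1.2500, f(x_10) = 1.186231, coefficient = 1

I ≈ (0.100000/3) × 16.489637 = 0.549655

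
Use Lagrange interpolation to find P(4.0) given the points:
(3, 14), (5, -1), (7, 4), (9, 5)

Lagrange interpolation formula:
P(x) = Σ yᵢ × Lᵢ(x)
where Lᵢ(x) = Π_{j≠i} (x - xⱼ)/(xᵢ - xⱼ)

L_0(4.0) = (4.0 - 5)/(3 - 5) × (4.0 - 7)/(3 - 7) × (4.0 - 9)/(3 - 9) = 0.312500
L_1(4.0) = (4.0 - 3)/(5 - 3) × (4.0 - 7)/(5 - 7) × (4.0 - 9)/(5 - 9) = 0.937500
L_2(4.0) = (4.0 - 3)/(7 - 3) × (4.0 - 5)/(7 - 5) × (4.0 - 9)/(7 - 9) = -0.312500
L_3(4.0) = (4.0 - 3)/(9 - 3) × (4.0 - 5)/(9 - 5) × (4.0 - 7)/(9 - 7) = 0.062500

P(4.0) = 14×L_0(4.0) + (-1)×L_1(4.0) + 4×L_2(4.0) + 5×L_3(4.0)
P(4.0) = 2.500000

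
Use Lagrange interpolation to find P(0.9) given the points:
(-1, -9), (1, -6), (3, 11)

Lagrange interpolation formula:
P(x) = Σ yᵢ × Lᵢ(x)
where Lᵢ(x) = Π_{j≠i} (x - xⱼ)/(xᵢ - xⱼ)

L_0(0.9) = (0.9 - 1)/(-1 - 1) × (0.9 - 3)/(-1 - 3) = 0.026250
L_1(0.9) = (0.9 - (-1))/(1 - (-1)) × (0.9 - 3)/(1 - 3) = 0.997500
L_2(0.9) = (0.9 - (-1))/(3 - (-1)) × (0.9 - 1)/(3 - 1) = -0.023750

P(0.9) = (-9)×L_0(0.9) + (-6)×L_1(0.9) + 11×L_2(0.9)
P(0.9) = -6.482500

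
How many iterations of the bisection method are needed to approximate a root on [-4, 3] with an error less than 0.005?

We need (b-a)/2^n ≤ 0.005
(3 - (-4))/2^n ≤ 0.005
7/2^n ≤ 0.005
2^n ≥ 1400
n ≥ log₂(1400) = 10.45
n ≥ 11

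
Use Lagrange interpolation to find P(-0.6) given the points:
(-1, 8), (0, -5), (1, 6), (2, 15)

Lagrange interpolation formula:
P(x) = Σ yᵢ × Lᵢ(x)
where Lᵢ(x) = Π_{j≠i} (x - xⱼ)/(xᵢ - xⱼ)

L_0(-0.6) = (-0.6 - 0)/(-1 - 0) × (-0.6 - 1)/(-1 - 1) × (-0.6 - 2)/(-1 - 2) = 0.416000
L_1(-0.6) = (-0.6 - (-1))/(0 - (-1)) × (-0.6 - 1)/(0 - 1) × (-0.6 - 2)/(0 - 2) = 0.832000
L_2(-0.6) = (-0.6 - (-1))/(1 - (-1)) × (-0.6 - 0)/(1 - 0) × (-0.6 - 2)/(1 - 2) = -0.312000
L_3(-0.6) = (-0.6 - (-1))/(2 - (-1)) × (-0.6 - 0)/(2 - 0) × (-0.6 - 1)/(2 - 1) = 0.064000

P(-0.6) = 8×L_0(-0.6) + (-5)×L_1(-0.6) + 6×L_2(-0.6) + 15×L_3(-0.6)
P(-0.6) = -1.744000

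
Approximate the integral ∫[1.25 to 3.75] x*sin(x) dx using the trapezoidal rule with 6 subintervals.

f(x) = x*sin(x)
a = 1.25, b = 3.75, n = 6
h = (b - a)/n = 0.416667

Trapezoidal rule: (h/2)[f(x₀) + 2f(x₁) + 2f(x₂) + ... + f(xₙ)]

x_0 = 1.2500, f(x_0) = 1.186231, coefficient = 1
x_1 = 1.6667, f(x_1) = 1.659013, coefficient = 2
x_2 = 2.0833, f(x_2) = 1.815632, coefficient = 2
x_3 = 2.5000, f(x_3) = 1.496180, coefficient = 2
x_4 = 2.9167, f(x_4) = 0.650516, coefficient = 2
x_5 = 3.3333, f(x_5) = -0.635227, coefficient = 2
x_6 = 3.7500, f(x_6) = -2.143355, coefficient = 1

I ≈ (0.416667/2) × 9.015106 = 1.878147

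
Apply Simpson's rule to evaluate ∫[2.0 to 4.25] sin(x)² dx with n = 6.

f(x) = sin(x)²
a = 2.0, b = 4.25, n = 6
h = (b - a)/n = 0.375000

Simpson's rule: (h/3)[f(x₀) + 4f(x₁) + 2f(x₂) + ... + f(xₙ)]

x_0 = 2.0000, f(x_0) = 0.826822, coefficient = 1
x_1 = 2.3750, f(x_1) = 0.481199, coefficient = 4
x_2 = 2.7500, f(x_2) = 0.145665, coefficient = 2
x_3 = 3.1250, f(x_3) = 0.000275, coefficient = 4
x_4 = 3.5000, f(x_4) = 0.123049, coefficient = 2
x_5 = 3.8750, f(x_5) = 0.448103, coefficient = 4
x_6 = 4.2500, f(x_6) = 0.801006, coefficient = 1

I ≈ (0.375000/3) × 5.883564 = 0.735445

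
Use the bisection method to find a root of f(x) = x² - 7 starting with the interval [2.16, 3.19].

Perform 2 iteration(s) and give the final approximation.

f(x) = x² - 7
Initial interval: [2.16, 3.19]

Iteration 1:
  c_1 = (2.160000 + 3.190000)/2 = 2.675000
  f(c_1) = f(2.675000) = 0.155625
  f(a) × f(c) < 0, new interval: [2.160000, 2.675000]
Iteration 2:
  c_2 = (2.160000 + 2.675000)/2 = 2.417500
  f(c_2) = f(2.417500) = -1.155694
  f(a) × f(c) ≥ 0, new interval: [2.417500, 2.675000]

After 2 iteration(s), the approximation is c_2 = 2.417500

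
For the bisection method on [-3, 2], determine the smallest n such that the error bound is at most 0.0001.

We need (b-a)/2^n ≤ 0.0001
(2 - (-3))/2^n ≤ 0.0001
5/2^n ≤ 0.0001
2^n ≥ 50000
n ≥ log₂(50000) = 15.61
n ≥ 16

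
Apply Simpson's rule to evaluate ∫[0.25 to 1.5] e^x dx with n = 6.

f(x) = e^x
a = 0.25, b = 1.5, n = 6
h = (b - a)/n = 0.208333

Simpson's rule: (h/3)[f(x₀) + 4f(x₁) + 2f(x₂) + ... + f(xₙ)]

x_0 = 0.2500, f(x_0) = 1.284025, coefficient = 1
x_1 = 0.4583, f(x_1) = 1.581436, coefficient = 4
x_2 = 0.6667, f(x_2) = 1.947734, coefficient = 2
x_3 = 0.8750, f(x_3) = 2.398875, coefficient = 4
x_4 = 1.0833, f(x_4) = 2.954512, coefficient = 2
x_5 = 1.2917, f(x_5) = 3.638846, coefficient = 4
x_6 = 1.5000, f(x_6) = 4.481689, coefficient = 1

I ≈ (0.208333/3) × 46.046836 = 3.197697
Exact value: 3.197664
Error: 0.000033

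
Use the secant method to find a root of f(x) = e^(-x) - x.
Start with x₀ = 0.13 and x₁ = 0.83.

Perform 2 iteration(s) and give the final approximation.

f(x) = e^(-x) - x
x₀ = 0.13, x₁ = 0.83

Secant formula: x_{n+1} = x_n - f(x_n)(x_n - x_{n-1})/(f(x_n) - f(x_{n-1}))

Iteration 1:
  f(0.130000) = 0.748095
  f(0.830000) = -0.393951
  x_2 = 0.830000 - (-0.393951)×(0.830000 - 0.130000)/(-0.393951 - 0.748095)
       = 0.588534
Iteration 2:
  f(0.830000) = -0.393951
  f(0.588534) = -0.033393
  x_3 = 0.588534 - (-0.033393)×(0.588534 - 0.830000)/(-0.033393 - (-0.393951))
       = 0.566170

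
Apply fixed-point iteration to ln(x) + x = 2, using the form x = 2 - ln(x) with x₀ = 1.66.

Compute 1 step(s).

Equation: ln(x) + x = 2
Fixed-point form: x = 2 - ln(x)
x₀ = 1.66

x_1 = g(1.660000) = 1.493182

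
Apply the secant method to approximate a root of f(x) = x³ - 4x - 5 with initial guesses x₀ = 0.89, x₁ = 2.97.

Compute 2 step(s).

f(x) = x³ - 4x - 5
x₀ = 0.89, x₁ = 2.97

Secant formula: x_{n+1} = x_n - f(x_n)(x_n - x_{n-1})/(f(x_n) - f(x_{n-1}))

Iteration 1:
  f(0.890000) = -7.855031
  f(2.970000) = 9.318073
  x_2 = 2.970000 - 9.318073×(2.970000 - 0.890000)/(9.318073 - (-7.855031))
       = 1.841398
Iteration 2:
  f(2.970000) = 9.318073
  f(1.841398) = -6.121875
  x_3 = 1.841398 - (-6.121875)×(1.841398 - 2.970000)/(-6.121875 - 9.318073)
       = 2.288884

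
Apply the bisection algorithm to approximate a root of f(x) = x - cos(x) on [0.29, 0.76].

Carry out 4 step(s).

f(x) = x - cos(x)
Initial interval: [0.29, 0.76]

Iteration 1:
  c_1 = (0.290000 + 0.760000)/2 = 0.525000
  f(c_1) = f(0.525000) = -0.340324
  f(a) × f(c) ≥ 0, new interval: [0.525000, 0.760000]
Iteration 2:
  c_2 = (0.525000 + 0.760000)/2 = 0.642500
  f(c_2) = f(0.642500) = -0.158100
  f(a) × f(c) ≥ 0, new interval: [0.642500, 0.760000]
Iteration 3:
  c_3 = (0.642500 + 0.760000)/2 = 0.701250
  f(c_3) = f(0.701250) = -0.062786
  f(a) × f(c) ≥ 0, new interval: [0.701250, 0.760000]
Iteration 4:
  c_4 = (0.701250 + 0.760000)/2 = 0.730625
  f(c_4) = f(0.730625) = -0.014132
  f(a) × f(c) ≥ 0, new interval: [0.730625, 0.760000]

After 4 iteration(s), the approximation is c_4 = 0.730625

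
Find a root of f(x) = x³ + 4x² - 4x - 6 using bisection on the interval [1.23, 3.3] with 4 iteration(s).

f(x) = x³ + 4x² - 4x - 6
Initial interval: [1.23, 3.3]

Iteration 1:
  c_1 = (1.230000 + 3.300000)/2 = 2.265000
  f(c_1) = f(2.265000) = 17.080860
  f(a) × f(c) < 0, new interval: [1.230000, 2.265000]
Iteration 2:
  c_2 = (1.230000 + 2.265000)/2 = 1.747500
  f(c_2) = f(1.747500) = 4.561464
  f(a) × f(c) < 0, new interval: [1.230000, 1.747500]
Iteration 3:
  c_3 = (1.230000 + 1.747500)/2 = 1.488750
  f(c_3) = f(1.488750) = 0.210137
  f(a) × f(c) < 0, new interval: [1.230000, 1.488750]
Iteration 4:
  c_4 = (1.230000 + 1.488750)/2 = 1.359375
  f(c_4) = f(1.359375) = -1.533909
  f(a) × f(c) ≥ 0, new interval: [1.359375, 1.488750]

After 4 iteration(s), the approximation is c_4 = 1.359375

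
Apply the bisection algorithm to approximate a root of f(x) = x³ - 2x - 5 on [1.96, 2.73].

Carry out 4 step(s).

f(x) = x³ - 2x - 5
Initial interval: [1.96, 2.73]

Iteration 1:
  c_1 = (1.960000 + 2.730000)/2 = 2.345000
  f(c_1) = f(2.345000) = 3.205214
  f(a) × f(c) < 0, new interval: [1.960000, 2.345000]
Iteration 2:
  c_2 = (1.960000 + 2.345000)/2 = 2.152500
  f(c_2) = f(2.152500) = 0.668084
  f(a) × f(c) < 0, new interval: [1.960000, 2.152500]
Iteration 3:
  c_3 = (1.960000 + 2.152500)/2 = 2.056250
  f(c_3) = f(2.056250) = -0.418338
  f(a) × f(c) ≥ 0, new interval: [2.056250, 2.152500]
Iteration 4:
  c_4 = (2.056250 + 2.152500)/2 = 2.104375
  f(c_4) = f(2.104375) = 0.110252
  f(a) × f(c) < 0, new interval: [2.056250, 2.104375]

After 4 iteration(s), the approximation is c_4 = 2.104375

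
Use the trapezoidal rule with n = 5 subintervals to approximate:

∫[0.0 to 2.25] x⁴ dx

f(x) = x⁴
a = 0.0, b = 2.25, n = 5
h = (b - a)/n = 0.450000

Trapezoidal rule: (h/2)[f(x₀) + 2f(x₁) + 2f(x₂) + ... + f(xₙ)]

x_0 = 0.0000, f(x_0) = 0.000000, coefficient = 1
x_1 = 0.4500, f(x_1) = 0.041006, coefficient = 2
x_2 = 0.9000, f(x_2) = 0.656100, coefficient = 2
x_3 = 1.3500, f(x_3) = 3.321506, coefficient = 2
x_4 = 1.8000, f(x_4) = 10.497600, coefficient = 2
x_5 = 2.2500, f(x_5) = 25.628906, coefficient = 1

I ≈ (0.450000/2) × 54.661331 = 12.298800
Exact value: 11.533008
Error: 0.765792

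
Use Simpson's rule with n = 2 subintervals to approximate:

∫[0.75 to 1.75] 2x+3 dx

f(x) = 2x+3
a = 0.75, b = 1.75, n = 2
h = (b - a)/n = 0.500000

Simpson's rule: (h/3)[f(x₀) + 4f(x₁) + 2f(x₂) + ... + f(xₙ)]

x_0 = 0.7500, f(x_0) = 4.500000, coefficient = 1
x_1 = 1.2500, f(x_1) = 5.500000, coefficient = 4
x_2 = 1.7500, f(x_2) = 6.500000, coefficient = 1

I ≈ (0.500000/3) × 33.000000 = 5.500000
Exact value: 5.500000
Error: 0.000000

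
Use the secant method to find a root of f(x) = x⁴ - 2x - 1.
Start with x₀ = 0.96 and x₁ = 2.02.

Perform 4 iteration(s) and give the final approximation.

f(x) = x⁴ - 2x - 1
x₀ = 0.96, x₁ = 2.02

Secant formula: x_{n+1} = x_n - f(x_n)(x_n - x_{n-1})/(f(x_n) - f(x_{n-1}))

Iteration 1:
  f(0.960000) = -2.070653
  f(2.020000) = 11.609664
  x_2 = 2.020000 - 11.609664×(2.020000 - 0.960000)/(11.609664 - (-2.070653))
       = 1.120442
Iteration 2:
  f(2.020000) = 11.609664
  f(1.120442) = -1.664881
  x_3 = 1.120442 - (-1.664881)×(1.120442 - 2.020000)/(-1.664881 - 11.609664)
       = 1.233263
Iteration 3:
  f(1.120442) = -1.664881
  f(1.233263) = -1.153273
  x_4 = 1.233263 - (-1.153273)×(1.233263 - 1.120442)/(-1.153273 - (-1.664881))
       = 1.487587
Iteration 4:
  f(1.233263) = -1.153273
  f(1.487587) = 0.921825
  x_5 = 1.487587 - 0.921825×(1.487587 - 1.233263)/(0.921825 - (-1.153273))
       = 1.374609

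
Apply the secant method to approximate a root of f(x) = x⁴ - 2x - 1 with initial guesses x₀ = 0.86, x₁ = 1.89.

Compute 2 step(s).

f(x) = x⁴ - 2x - 1
x₀ = 0.86, x₁ = 1.89

Secant formula: x_{n+1} = x_n - f(x_n)(x_n - x_{n-1})/(f(x_n) - f(x_{n-1}))

Iteration 1:
  f(0.860000) = -2.172992
  f(1.890000) = 7.979898
  x_2 = 1.890000 - 7.979898×(1.890000 - 0.860000)/(7.979898 - (-2.172992))
       = 1.080448
Iteration 2:
  f(1.890000) = 7.979898
  f(1.080448) = -1.798149
  x_3 = 1.080448 - (-1.798149)×(1.080448 - 1.890000)/(-1.798149 - 7.979898)
       = 1.229322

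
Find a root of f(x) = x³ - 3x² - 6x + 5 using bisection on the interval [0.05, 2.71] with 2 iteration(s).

f(x) = x³ - 3x² - 6x + 5
Initial interval: [0.05, 2.71]

Iteration 1:
  c_1 = (0.050000 + 2.710000)/2 = 1.380000
  f(c_1) = f(1.380000) = -6.365128
  f(a) × f(c) < 0, new interval: [0.050000, 1.380000]
Iteration 2:
  c_2 = (0.050000 + 1.380000)/2 = 0.715000
  f(c_2) = f(0.715000) = -0.458149
  f(a) × f(c) < 0, new interval: [0.050000, 0.715000]

After 2 iteration(s), the approximation is c_2 = 0.715000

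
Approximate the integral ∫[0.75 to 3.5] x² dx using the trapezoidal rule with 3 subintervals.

f(x) = x²
a = 0.75, b = 3.5, n = 3
h = (b - a)/n = 0.916667

Trapezoidal rule: (h/2)[f(x₀) + 2f(x₁) + 2f(x₂) + ... + f(xₙ)]

x_0 = 0.7500, f(x_0) = 0.562500, coefficient = 1
x_1 = 1.6667, f(x_1) = 2.777778, coefficient = 2
x_2 = 2.5833, f(x_2) = 6.673611, coefficient = 2
x_3 = 3.5000, f(x_3) = 12.250000, coefficient = 1

I ≈ (0.916667/2) × 31.715278 = 14.536169
Exact value: 14.151042
Error: 0.385127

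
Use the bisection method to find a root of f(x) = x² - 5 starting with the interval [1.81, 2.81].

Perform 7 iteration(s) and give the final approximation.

f(x) = x² - 5
Initial interval: [1.81, 2.81]

Iteration 1:
  c_1 = (1.810000 + 2.810000)/2 = 2.310000
  f(c_1) = f(2.310000) = 0.336100
  f(a) × f(c) < 0, new interval: [1.810000, 2.310000]
Iteration 2:
  c_2 = (1.810000 + 2.310000)/2 = 2.060000
  f(c_2) = f(2.060000) = -0.756400
  f(a) × f(c) ≥ 0, new interval: [2.060000, 2.310000]
Iteration 3:
  c_3 = (2.060000 + 2.310000)/2 = 2.185000
  f(c_3) = f(2.185000) = -0.225775
  f(a) × f(c) ≥ 0, new interval: [2.185000, 2.310000]
Iteration 4:
  c_4 = (2.185000 + 2.310000)/2 = 2.247500
  f(c_4) = f(2.247500) = 0.051256
  f(a) × f(c) < 0, new interval: [2.185000, 2.247500]
Iteration 5:
  c_5 = (2.185000 + 2.247500)/2 = 2.216250
  f(c_5) = f(2.216250) = -0.088236
  f(a) × f(c) ≥ 0, new interval: [2.216250, 2.247500]
Iteration 6:
  c_6 = (2.216250 + 2.247500)/2 = 2.231875
  f(c_6) = f(2.231875) = -0.018734
  f(a) × f(c) ≥ 0, new interval: [2.231875, 2.247500]
Iteration 7:
  c_7 = (2.231875 + 2.247500)/2 = 2.239688
  f(c_7) = f(2.239688) = 0.016200
  f(a) × f(c) < 0, new interval: [2.231875, 2.239688]

After 7 iteration(s), the approximation is c_7 = 2.239688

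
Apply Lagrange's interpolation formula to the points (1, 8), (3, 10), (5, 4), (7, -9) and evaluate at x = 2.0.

Lagrange interpolation formula:
P(x) = Σ yᵢ × Lᵢ(x)
where Lᵢ(x) = Π_{j≠i} (x - xⱼ)/(xᵢ - xⱼ)

L_0(2.0) = (2.0 - 3)/(1 - 3) × (2.0 - 5)/(1 - 5) × (2.0 - 7)/(1 - 7) = 0.312500
L_1(2.0) = (2.0 - 1)/(3 - 1) × (2.0 - 5)/(3 - 5) × (2.0 - 7)/(3 - 7) = 0.937500
L_2(2.0) = (2.0 - 1)/(5 - 1) × (2.0 - 3)/(5 - 3) × (2.0 - 7)/(5 - 7) = -0.312500
L_3(2.0) = (2.0 - 1)/(7 - 1) × (2.0 - 3)/(7 - 3) × (2.0 - 5)/(7 - 5) = 0.062500

P(2.0) = 8×L_0(2.0) + 10×L_1(2.0) + 4×L_2(2.0) + (-9)×L_3(2.0)
P(2.0) = 10.062500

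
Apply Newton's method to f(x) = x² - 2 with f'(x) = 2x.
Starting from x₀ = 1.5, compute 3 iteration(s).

f(x) = x² - 2
f'(x) = 2x
x₀ = 1.5

Newton-Raphson formula: x_{n+1} = x_n - f(x_n)/f'(x_n)

Iteration 1:
  f(1.500000) = 0.250000
  f'(1.500000) = 3.000000
  x_1 = 1.500000 - 0.250000/3.000000 = 1.416667
Iteration 2:
  f(1.416667) = 0.006944
  f'(1.416667) = 2.833333
  x_2 = 1.416667 - 0.006944/2.833333 = 1.414216
Iteration 3:
  f(1.414216) = 0.000006
  f'(1.414216) = 2.828431
  x_3 = 1.414216 - 0.000006/2.828431 = 1.414214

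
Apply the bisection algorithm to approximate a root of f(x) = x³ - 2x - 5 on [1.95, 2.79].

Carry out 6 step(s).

f(x) = x³ - 2x - 5
Initial interval: [1.95, 2.79]

Iteration 1:
  c_1 = (1.950000 + 2.790000)/2 = 2.370000
  f(c_1) = f(2.370000) = 3.572053
  f(a) × f(c) < 0, new interval: [1.950000, 2.370000]
Iteration 2:
  c_2 = (1.950000 + 2.370000)/2 = 2.160000
  f(c_2) = f(2.160000) = 0.757696
  f(a) × f(c) < 0, new interval: [1.950000, 2.160000]
Iteration 3:
  c_3 = (1.950000 + 2.160000)/2 = 2.055000
  f(c_3) = f(2.055000) = -0.431684
  f(a) × f(c) ≥ 0, new interval: [2.055000, 2.160000]
Iteration 4:
  c_4 = (2.055000 + 2.160000)/2 = 2.107500
  f(c_4) = f(2.107500) = 0.145580
  f(a) × f(c) < 0, new interval: [2.055000, 2.107500]
Iteration 5:
  c_5 = (2.055000 + 2.107500)/2 = 2.081250
  f(c_5) = f(2.081250) = -0.147354
  f(a) × f(c) ≥ 0, new interval: [2.081250, 2.107500]
Iteration 6:
  c_6 = (2.081250 + 2.107500)/2 = 2.094375
  f(c_6) = f(2.094375) = -0.001970
  f(a) × f(c) ≥ 0, new interval: [2.094375, 2.107500]

After 6 iteration(s), the approximation is c_6 = 2.094375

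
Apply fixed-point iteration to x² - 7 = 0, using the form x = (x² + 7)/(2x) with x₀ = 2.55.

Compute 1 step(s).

Equation: x² - 7 = 0
Fixed-point form: x = (x² + 7)/(2x)
x₀ = 2.55

x_1 = g(2.550000) = 2.647549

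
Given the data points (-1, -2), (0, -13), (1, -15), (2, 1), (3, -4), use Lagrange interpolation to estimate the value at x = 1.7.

Lagrange interpolation formula:
P(x) = Σ yᵢ × Lᵢ(x)
where Lᵢ(x) = Π_{j≠i} (x - xⱼ)/(xᵢ - xⱼ)

L_0(1.7) = (1.7 - 0)/(-1 - 0) × (1.7 - 1)/(-1 - 1) × (1.7 - 2)/(-1 - 2) × (1.7 - 3)/(-1 - 3) = 0.019338
L_1(1.7) = (1.7 - (-1))/(0 - (-1)) × (1.7 - 1)/(0 - 1) × (1.7 - 2)/(0 - 2) × (1.7 - 3)/(0 - 3) = -0.122850
L_2(1.7) = (1.7 - (-1))/(1 - (-1)) × (1.7 - 0)/(1 - 0) × (1.7 - 2)/(1 - 2) × (1.7 - 3)/(1 - 3) = 0.447525
L_3(1.7) = (1.7 - (-1))/(2 - (-1)) × (1.7 - 0)/(2 - 0) × (1.7 - 1)/(2 - 1) × (1.7 - 3)/(2 - 3) = 0.696150
L_4(1.7) = (1.7 - (-1))/(3 - (-1)) × (1.7 - 0)/(3 - 0) × (1.7 - 1)/(3 - 1) × (1.7 - 2)/(3 - 2) = -0.040163

P(1.7) = (-2)×L_0(1.7) + (-13)×L_1(1.7) + (-15)×L_2(1.7) + 1×L_3(1.7) + (-4)×L_4(1.7)
P(1.7) = -4.297700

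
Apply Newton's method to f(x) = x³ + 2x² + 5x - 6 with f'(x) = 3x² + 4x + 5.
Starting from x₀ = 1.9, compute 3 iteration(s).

f(x) = x³ + 2x² + 5x - 6
f'(x) = 3x² + 4x + 5
x₀ = 1.9

Newton-Raphson formula: x_{n+1} = x_n - f(x_n)/f'(x_n)

Iteration 1:
  f(1.900000) = 17.579000
  f'(1.900000) = 23.430000
  x_1 = 1.900000 - 17.579000/23.430000 = 1.149723
Iteration 2:
  f(1.149723) = 3.912111
  f'(1.149723) = 13.564476
  x_2 = 1.149723 - 3.912111/13.564476 = 0.861314
Iteration 3:
  f(0.861314) = 0.429269
  f'(0.861314) = 10.670841
  x_3 = 0.861314 - 0.429269/10.670841 = 0.821086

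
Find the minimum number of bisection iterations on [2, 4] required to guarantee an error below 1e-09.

We need (b-a)/2^n ≤ 1e-09
(4 - 2)/2^n ≤ 1e-09
2/2^n ≤ 1e-09
2^n ≥ 2000000000
n ≥ log₂(2000000000) = 30.90
n ≥ 31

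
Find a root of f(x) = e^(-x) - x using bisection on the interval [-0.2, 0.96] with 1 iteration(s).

f(x) = e^(-x) - x
Initial interval: [-0.2, 0.96]

Iteration 1:
  c_1 = (-0.200000 + 0.960000)/2 = 0.380000
  f(c_1) = f(0.380000) = 0.303861
  f(a) × f(c) ≥ 0, new interval: [0.380000, 0.960000]

After 1 iteration(s), the approximation is c_1 = 0.380000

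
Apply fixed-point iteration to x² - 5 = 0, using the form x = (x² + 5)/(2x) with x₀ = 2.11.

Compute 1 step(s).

Equation: x² - 5 = 0
Fixed-point form: x = (x² + 5)/(2x)
x₀ = 2.11

x_1 = g(2.110000) = 2.239834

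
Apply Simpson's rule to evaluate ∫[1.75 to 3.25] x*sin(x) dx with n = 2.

f(x) = x*sin(x)
a = 1.75, b = 3.25, n = 2
h = (b - a)/n = 0.750000

Simpson's rule: (h/3)[f(x₀) + 4f(x₁) + 2f(x₂) + ... + f(xₙ)]

x_0 = 1.7500, f(x_0) = 1.721975, coefficient = 1
x_1 = 2.5000, f(x_1) = 1.496180, coefficient = 4
x_2 = 3.2500, f(x_2) = -0.351634, coefficient = 1

I ≈ (0.750000/3) × 7.355063 = 1.838766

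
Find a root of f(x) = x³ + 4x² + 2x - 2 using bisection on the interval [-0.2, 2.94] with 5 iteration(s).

f(x) = x³ + 4x² + 2x - 2
Initial interval: [-0.2, 2.94]

Iteration 1:
  c_1 = (-0.200000 + 2.940000)/2 = 1.370000
  f(c_1) = f(1.370000) = 10.818953
  f(a) × f(c) < 0, new interval: [-0.200000, 1.370000]
Iteration 2:
  c_2 = (-0.200000 + 1.370000)/2 = 0.585000
  f(c_2) = f(0.585000) = 0.739102
  f(a) × f(c) < 0, new interval: [-0.200000, 0.585000]
Iteration 3:
  c_3 = (-0.200000 + 0.585000)/2 = 0.192500
  f(c_3) = f(0.192500) = -1.459642
  f(a) × f(c) ≥ 0, new interval: [0.192500, 0.585000]
Iteration 4:
  c_4 = (0.192500 + 0.585000)/2 = 0.388750
  f(c_4) = f(0.388750) = -0.559243
  f(a) × f(c) ≥ 0, new interval: [0.388750, 0.585000]
Iteration 5:
  c_5 = (0.388750 + 0.585000)/2 = 0.486875
  f(c_5) = f(0.486875) = 0.037351
  f(a) × f(c) < 0, new interval: [0.388750, 0.486875]

After 5 iteration(s), the approximation is c_5 = 0.486875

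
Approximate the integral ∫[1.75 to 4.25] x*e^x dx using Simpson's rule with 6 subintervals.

f(x) = x*e^x
a = 1.75, b = 4.25, n = 6
h = (b - a)/n = 0.416667

Simpson's rule: (h/3)[f(x₀) + 4f(x₁) + 2f(x₂) + ... + f(xₙ)]

x_0 = 1.7500, f(x_0) = 10.070555, coefficient = 1
x_1 = 2.1667, f(x_1) = 18.913133, coefficient = 4
x_2 = 2.5833, f(x_2) = 34.206439, coefficient = 2
x_3 = 3.0000, f(x_3) = 60.256611, coefficient = 4
x_4 = 3.4167, f(x_4) = 104.097929, coefficient = 2
x_5 = 3.8333, f(x_5) = 177.162622, coefficient = 4
x_6 = 4.2500, f(x_6) = 297.948002, coefficient = 1

I ≈ (0.416667/3) × 1609.956757 = 223.605105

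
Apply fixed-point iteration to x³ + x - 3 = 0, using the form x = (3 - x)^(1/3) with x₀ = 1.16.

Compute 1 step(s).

Equation: x³ + x - 3 = 0
Fixed-point form: x = (3 - x)^(1/3)
x₀ = 1.16

x_1 = g(1.160000) = 1.225385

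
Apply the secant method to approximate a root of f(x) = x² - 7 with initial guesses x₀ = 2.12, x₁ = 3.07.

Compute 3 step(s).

f(x) = x² - 7
x₀ = 2.12, x₁ = 3.07

Secant formula: x_{n+1} = x_n - f(x_n)(x_n - x_{n-1})/(f(x_n) - f(x_{n-1}))

Iteration 1:
  f(2.120000) = -2.505600
  f(3.070000) = 2.424900
  x_2 = 3.070000 - 2.424900×(3.070000 - 2.120000)/(2.424900 - (-2.505600))
       = 2.602775
Iteration 2:
  f(3.070000) = 2.424900
  f(2.602775) = -0.225565
  x_3 = 2.602775 - (-0.225565)×(2.602775 - 3.070000)/(-0.225565 - 2.424900)
       = 2.642537
Iteration 3:
  f(2.602775) = -0.225565
  f(2.642537) = -0.016997
  x_4 = 2.642537 - (-0.016997)×(2.642537 - 2.602775)/(-0.016997 - (-0.225565))
       = 2.645778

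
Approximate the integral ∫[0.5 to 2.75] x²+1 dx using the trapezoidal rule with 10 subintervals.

f(x) = x²+1
a = 0.5, b = 2.75, n = 10
h = (b - a)/n = 0.225000

Trapezoidal rule: (h/2)[f(x₀) + 2f(x₁) + 2f(x₂) + ... + f(xₙ)]

x_0 = 0.5000, f(x_0) = 1.250000, coefficient = 1
x_1 = 0.7250, f(x_1) = 1.525625, coefficient = 2
x_2 = 0.9500, f(x_2) = 1.902500, coefficient = 2
x_3 = 1.1750, f(x_3) = 2.380625, coefficient = 2
x_4 = 1.4000, f(x_4) = 2.960000, coefficient = 2
x_5 = 1.6250, f(x_5) = 3.640625, coefficient = 2
x_6 = 1.8500, f(x_6) = 4.422500, coefficient = 2
x_7 = 2.0750, f(x_7) = 5.305625, coefficient = 2
x_8 = 2.3000, f(x_8) = 6.290000, coefficient = 2
x_9 = 2.5250, f(x_9) = 7.375625, coefficient = 2
x_10 = 2.7500, f(x_10) = 8.562500, coefficient = 1

I ≈ (0.225000/2) × 81.418750 = 9.159609
Exact value: 9.140625
Error: 0.018984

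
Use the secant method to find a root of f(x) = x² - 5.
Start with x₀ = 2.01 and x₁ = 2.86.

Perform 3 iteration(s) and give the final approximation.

f(x) = x² - 5
x₀ = 2.01, x₁ = 2.86

Secant formula: x_{n+1} = x_n - f(x_n)(x_n - x_{n-1})/(f(x_n) - f(x_{n-1}))

Iteration 1:
  f(2.010000) = -0.959900
  f(2.860000) = 3.179600
  x_2 = 2.860000 - 3.179600×(2.860000 - 2.010000)/(3.179600 - (-0.959900))
       = 2.207105
Iteration 2:
  f(2.860000) = 3.179600
  f(2.207105) = -0.128689
  x_3 = 2.207105 - (-0.128689)×(2.207105 - 2.860000)/(-0.128689 - 3.179600)
       = 2.232502
Iteration 3:
  f(2.207105) = -0.128689
  f(2.232502) = -0.015937
  x_4 = 2.232502 - (-0.015937)×(2.232502 - 2.207105)/(-0.015937 - (-0.128689))
       = 2.236091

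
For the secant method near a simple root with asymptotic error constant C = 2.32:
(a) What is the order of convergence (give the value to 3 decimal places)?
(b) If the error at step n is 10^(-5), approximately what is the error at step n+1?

(a) Secant method has superlinear convergence with order φ = (1+√5)/2 ≈ 1.618.
    This means |e_{n+1}| ≈ C|e_n|^1.618.

(b) With |e_n| = 10^(-5) and C = 2.32:
    |e_{n+1}| ≈ 2.32 × (10^(-5))^1.618 = 2.32 × 10^(-8.09)

(a) ≈ 1.618 (golden ratio); (b) |e_{n+1}| ≈ 1.885e-08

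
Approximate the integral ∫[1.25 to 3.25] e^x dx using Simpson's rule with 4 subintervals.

f(x) = e^x
a = 1.25, b = 3.25, n = 4
h = (b - a)/n = 0.500000

Simpson's rule: (h/3)[f(x₀) + 4f(x₁) + 2f(x₂) + ... + f(xₙ)]

x_0 = 1.2500, f(x_0) = 3.490343, coefficient = 1
x_1 = 1.7500, f(x_1) = 5.754603, coefficient = 4
x_2 = 2.2500, f(x_2) = 9.487736, coefficient = 2
x_3 = 2.7500, f(x_3) = 15.642632, coefficient = 4
x_4 = 3.2500, f(x_4) = 25.790340, coefficient = 1

I ≈ (0.500000/3) × 133.845093 = 22.307515
Exact value: 22.299997
Error: 0.007519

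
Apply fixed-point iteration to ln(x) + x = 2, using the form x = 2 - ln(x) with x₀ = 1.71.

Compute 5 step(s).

Equation: ln(x) + x = 2
Fixed-point form: x = 2 - ln(x)
x₀ = 1.71

x_1 = g(1.710000) = 1.463507
x_2 = g(1.463507) = 1.619165
x_3 = g(1.619165) = 1.518090
x_4 = g(1.518090) = 1.582547
x_5 = g(1.582547) = 1.540964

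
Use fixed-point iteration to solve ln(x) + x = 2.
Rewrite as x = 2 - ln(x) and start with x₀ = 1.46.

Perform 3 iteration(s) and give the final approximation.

Equation: ln(x) + x = 2
Fixed-point form: x = 2 - ln(x)
x₀ = 1.46

x_1 = g(1.460000) = 1.621564
x_2 = g(1.621564) = 1.516609
x_3 = g(1.516609) = 1.583523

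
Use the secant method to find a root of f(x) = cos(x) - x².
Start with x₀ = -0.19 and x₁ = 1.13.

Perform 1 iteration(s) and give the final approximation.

f(x) = cos(x) - x²
x₀ = -0.19, x₁ = 1.13

Secant formula: x_{n+1} = x_n - f(x_n)(x_n - x_{n-1})/(f(x_n) - f(x_{n-1}))

Iteration 1:
  f(-0.190000) = 0.945904
  f(1.130000) = -0.850240
  x_2 = 1.130000 - (-0.850240)×(1.130000 - (-0.190000))/(-0.850240 - 0.945904)
       = 0.505152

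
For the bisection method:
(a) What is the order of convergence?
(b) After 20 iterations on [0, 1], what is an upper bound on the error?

(a) Bisection has linear (order 1) convergence; the error is halved each step.

(b) Error bound = (b-a)/2^n = (1 - 0)/2^{20}
    = 1/2^{20}

(a) 1 (linear); (b) error ≤ 9.54e-07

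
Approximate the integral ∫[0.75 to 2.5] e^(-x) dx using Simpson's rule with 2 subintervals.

f(x) = e^(-x)
a = 0.75, b = 2.5, n = 2
h = (b - a)/n = 0.875000

Simpson's rule: (h/3)[f(x₀) + 4f(x₁) + 2f(x₂) + ... + f(xₙ)]

x_0 = 0.7500, f(x_0) = 0.472367, coefficient = 1
x_1 = 1.6250, f(x_1) = 0.196912, coefficient = 4
x_2 = 2.5000, f(x_2) = 0.082085, coefficient = 1

I ≈ (0.875000/3) × 1.342098 = 0.391445
Exact value: 0.390282
Error: 0.001164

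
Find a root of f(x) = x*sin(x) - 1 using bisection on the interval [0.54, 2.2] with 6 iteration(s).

f(x) = x*sin(x) - 1
Initial interval: [0.54, 2.2]

Iteration 1:
  c_1 = (0.540000 + 2.200000)/2 = 1.370000
  f(c_1) = f(1.370000) = 0.342474
  f(a) × f(c) < 0, new interval: [0.540000, 1.370000]
Iteration 2:
  c_2 = (0.540000 + 1.370000)/2 = 0.955000
  f(c_2) = f(0.955000) = -0.220420
  f(a) × f(c) ≥ 0, new interval: [0.955000, 1.370000]
Iteration 3:
  c_3 = (0.955000 + 1.370000)/2 = 1.162500
  f(c_3) = f(1.162500) = 0.066941
  f(a) × f(c) < 0, new interval: [0.955000, 1.162500]
Iteration 4:
  c_4 = (0.955000 + 1.162500)/2 = 1.058750
  f(c_4) = f(1.058750) = -0.077041
  f(a) × f(c) ≥ 0, new interval: [1.058750, 1.162500]
Iteration 5:
  c_5 = (1.058750 + 1.162500)/2 = 1.110625
  f(c_5) = f(1.110625) = -0.004906
  f(a) × f(c) ≥ 0, new interval: [1.110625, 1.162500]
Iteration 6:
  c_6 = (1.110625 + 1.162500)/2 = 1.136563
  f(c_6) = f(1.136563) = 0.031081
  f(a) × f(c) < 0, new interval: [1.110625, 1.136563]

After 6 iteration(s), the approximation is c_6 = 1.136563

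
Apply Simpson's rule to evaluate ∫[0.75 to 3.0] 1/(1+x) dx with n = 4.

f(x) = 1/(1+x)
a = 0.75, b = 3.0, n = 4
h = (b - a)/n = 0.562500

Simpson's rule: (h/3)[f(x₀) + 4f(x₁) + 2f(x₂) + ... + f(xₙ)]

x_0 = 0.7500, f(x_0) = 0.571429, coefficient = 1
x_1 = 1.3125, f(x_1) = 0.432432, coefficient = 4
x_2 = 1.8750, f(x_2) = 0.347826, coefficient = 2
x_3 = 2.4375, f(x_3) = 0.290909, coefficient = 4
x_4 = 3.0000, f(x_4) = 0.250000, coefficient = 1

I ≈ (0.562500/3) × 4.410447 = 0.826959
Exact value: 0.826679
Error: 0.000280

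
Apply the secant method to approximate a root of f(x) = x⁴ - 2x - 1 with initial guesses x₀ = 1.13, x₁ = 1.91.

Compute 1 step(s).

f(x) = x⁴ - 2x - 1
x₀ = 1.13, x₁ = 1.91

Secant formula: x_{n+1} = x_n - f(x_n)(x_n - x_{n-1})/(f(x_n) - f(x_{n-1}))

Iteration 1:
  f(1.130000) = -1.629526
  f(1.910000) = 8.488634
  x_2 = 1.910000 - 8.488634×(1.910000 - 1.130000)/(8.488634 - (-1.629526))
       = 1.255619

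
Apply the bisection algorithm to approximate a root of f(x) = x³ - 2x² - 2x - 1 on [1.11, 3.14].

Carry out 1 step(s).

f(x) = x³ - 2x² - 2x - 1
Initial interval: [1.11, 3.14]

Iteration 1:
  c_1 = (1.110000 + 3.140000)/2 = 2.125000
  f(c_1) = f(2.125000) = -4.685547
  f(a) × f(c) ≥ 0, new interval: [2.125000, 3.140000]

After 1 iteration(s), the approximation is c_1 = 2.125000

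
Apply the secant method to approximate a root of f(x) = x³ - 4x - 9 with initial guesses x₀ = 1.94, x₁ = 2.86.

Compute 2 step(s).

f(x) = x³ - 4x - 9
x₀ = 1.94, x₁ = 2.86

Secant formula: x_{n+1} = x_n - f(x_n)(x_n - x_{n-1})/(f(x_n) - f(x_{n-1}))

Iteration 1:
  f(1.940000) = -9.458616
  f(2.860000) = 2.953656
  x_2 = 2.860000 - 2.953656×(2.860000 - 1.940000)/(2.953656 - (-9.458616))
       = 2.641074
Iteration 2:
  f(2.860000) = 2.953656
  f(2.641074) = -1.142079
  x_3 = 2.641074 - (-1.142079)×(2.641074 - 2.860000)/(-1.142079 - 2.953656)
       = 2.702121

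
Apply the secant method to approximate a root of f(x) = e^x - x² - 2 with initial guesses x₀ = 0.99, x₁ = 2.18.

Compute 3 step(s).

f(x) = e^x - x² - 2
x₀ = 0.99, x₁ = 2.18

Secant formula: x_{n+1} = x_n - f(x_n)(x_n - x_{n-1})/(f(x_n) - f(x_{n-1}))

Iteration 1:
  f(0.990000) = -0.288866
  f(2.180000) = 2.093906
  x_2 = 2.180000 - 2.093906×(2.180000 - 0.990000)/(2.093906 - (-0.288866))
       = 1.134265
Iteration 2:
  f(2.180000) = 2.093906
  f(1.134265) = -0.177670
  x_3 = 1.134265 - (-0.177670)×(1.134265 - 2.180000)/(-0.177670 - 2.093906)
       = 1.216056
Iteration 3:
  f(1.134265) = -0.177670
  f(1.216056) = -0.104937
  x_4 = 1.216056 - (-0.104937)×(1.216056 - 1.134265)/(-0.104937 - (-0.177670))
       = 1.334063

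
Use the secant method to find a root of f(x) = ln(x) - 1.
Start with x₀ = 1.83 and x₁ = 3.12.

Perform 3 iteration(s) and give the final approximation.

f(x) = ln(x) - 1
x₀ = 1.83, x₁ = 3.12

Secant formula: x_{n+1} = x_n - f(x_n)(x_n - x_{n-1})/(f(x_n) - f(x_{n-1}))

Iteration 1:
  f(1.830000) = -0.395684
  f(3.120000) = 0.137833
  x_2 = 3.120000 - 0.137833×(3.120000 - 1.830000)/(0.137833 - (-0.395684))
       = 2.786731
Iteration 2:
  f(3.120000) = 0.137833
  f(2.786731) = 0.024869
  x_3 = 2.786731 - 0.024869×(2.786731 - 3.120000)/(0.024869 - 0.137833)
       = 2.713361
Iteration 3:
  f(2.786731) = 0.024869
  f(2.713361) = -0.001812
  x_4 = 2.713361 - (-0.001812)×(2.713361 - 2.786731)/(-0.001812 - 0.024869)
       = 2.718344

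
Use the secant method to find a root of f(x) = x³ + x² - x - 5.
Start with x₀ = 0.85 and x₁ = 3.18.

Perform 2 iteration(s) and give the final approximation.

f(x) = x³ + x² - x - 5
x₀ = 0.85, x₁ = 3.18

Secant formula: x_{n+1} = x_n - f(x_n)(x_n - x_{n-1})/(f(x_n) - f(x_{n-1}))

Iteration 1:
  f(0.850000) = -4.513375
  f(3.180000) = 34.089832
  x_2 = 3.180000 - 34.089832×(3.180000 - 0.850000)/(34.089832 - (-4.513375))
       = 1.122417
Iteration 2:
  f(3.180000) = 34.089832
  f(1.122417) = -3.448555
  x_3 = 1.122417 - (-3.448555)×(1.122417 - 3.180000)/(-3.448555 - 34.089832)
       = 1.311442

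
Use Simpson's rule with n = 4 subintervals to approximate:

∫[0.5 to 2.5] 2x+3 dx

f(x) = 2x+3
a = 0.5, b = 2.5, n = 4
h = (b - a)/n = 0.500000

Simpson's rule: (h/3)[f(x₀) + 4f(x₁) + 2f(x₂) + ... + f(xₙ)]

x_0 = 0.5000, f(x_0) = 4.000000, coefficient = 1
x_1 = 1.0000, f(x_1) = 5.000000, coefficient = 4
x_2 = 1.5000, f(x_2) = 6.000000, coefficient = 2
x_3 = 2.0000, f(x_3) = 7.000000, coefficient = 4
x_4 = 2.5000, f(x_4) = 8.000000, coefficient = 1

I ≈ (0.500000/3) × 72.000000 = 12.000000
Exact value: 12.000000
Error: 0.000000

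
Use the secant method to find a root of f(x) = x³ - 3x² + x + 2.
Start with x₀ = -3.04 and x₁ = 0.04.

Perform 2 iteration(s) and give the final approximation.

f(x) = x³ - 3x² + x + 2
x₀ = -3.04, x₁ = 0.04

Secant formula: x_{n+1} = x_n - f(x_n)(x_n - x_{n-1})/(f(x_n) - f(x_{n-1}))

Iteration 1:
  f(-3.040000) = -56.859264
  f(0.040000) = 2.035264
  x_2 = 0.040000 - 2.035264×(0.040000 - (-3.040000))/(2.035264 - (-56.859264))
       = -0.066438
Iteration 2:
  f(0.040000) = 2.035264
  f(-0.066438) = 1.920027
  x_3 = -0.066438 - 1.920027×(-0.066438 - 0.040000)/(1.920027 - 2.035264)
       = -1.839856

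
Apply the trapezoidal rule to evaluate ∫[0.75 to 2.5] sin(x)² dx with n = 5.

f(x) = sin(x)²
a = 0.75, b = 2.5, n = 5
h = (b - a)/n = 0.350000

Trapezoidal rule: (h/2)[f(x₀) + 2f(x₁) + 2f(x₂) + ... + f(xₙ)]

x_0 = 0.7500, f(x_0) = 0.464631, coefficient = 1
x_1 = 1.1000, f(x_1) = 0.794251, coefficient = 2
x_2 = 1.4500, f(x_2) = 0.985479, coefficient = 2
x_3 = 1.8000, f(x_3) = 0.948379, coefficient = 2
x_4 = 2.1500, f(x_4) = 0.700400, coefficient = 2
x_5 = 2.5000, f(x_5) = 0.358169, coefficient = 1

I ≈ (0.350000/2) × 7.679817 = 1.343968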